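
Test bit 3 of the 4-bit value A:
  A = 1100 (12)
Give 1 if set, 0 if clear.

Bit 3 is the 4th from the right.
  1100
  ^
That bit is 1.

Answer: 1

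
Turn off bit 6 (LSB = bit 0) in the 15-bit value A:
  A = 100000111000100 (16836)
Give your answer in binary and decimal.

Mask = ~(1 << 6) = 111111110111111
Bit 6 of A is 1, so AND-ing with the mask clears it to 0.
  100000111000100
& 111111110111111
-----------------
  100000110000100

Answer: 100000110000100 (16772)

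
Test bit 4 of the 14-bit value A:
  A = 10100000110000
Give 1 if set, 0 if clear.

Bit 4 is the 5th from the right.
  10100000110000
           ^
That bit is 1.

Answer: 1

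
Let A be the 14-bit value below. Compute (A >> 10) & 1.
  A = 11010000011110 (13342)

Bit 10 is the 11th from the right.
  11010000011110
     ^
That bit is 1.

Answer: 1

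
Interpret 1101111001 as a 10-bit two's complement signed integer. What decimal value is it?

MSB is 1, so the value is negative. Find the magnitude:
1. Invert bits:  0010000110
2. Add 1:        0010000111  = 135
3. Apply sign:   -135

Answer: -135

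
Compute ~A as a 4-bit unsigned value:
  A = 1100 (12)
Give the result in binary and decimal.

Flip each bit (0->1, 1->0):
  1100
  0011

Answer: 0011 (3)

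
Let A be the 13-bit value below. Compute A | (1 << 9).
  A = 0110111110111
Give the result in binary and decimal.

Mask = 1 << 9 = 0001000000000
Bit 9 of A is 0, so OR-ing with the mask flips it to 1.
  0110111110111
| 0001000000000
---------------
  0111111110111

Answer: 0111111110111 (4087)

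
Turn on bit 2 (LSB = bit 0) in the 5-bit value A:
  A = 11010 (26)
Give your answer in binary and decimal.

Mask = 1 << 2 = 00100
Bit 2 of A is 0, so OR-ing with the mask flips it to 1.
  11010
| 00100
-------
  11110

Answer: 11110 (30)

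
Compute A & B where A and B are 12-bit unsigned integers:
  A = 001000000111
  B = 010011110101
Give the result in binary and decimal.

Apply & to each column (1 only where both bits are 1):
  001000000111
& 010011110101
--------------
  000000000101

Answer: 000000000101 (5)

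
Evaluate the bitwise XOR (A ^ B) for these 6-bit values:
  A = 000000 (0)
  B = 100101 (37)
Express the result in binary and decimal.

Apply ^ to each column (1 where bits differ):
  000000
^ 100101
--------
  100101

Answer: 100101 (37)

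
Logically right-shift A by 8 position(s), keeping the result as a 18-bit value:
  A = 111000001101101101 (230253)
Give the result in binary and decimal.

Logical shift right by 8: drop the bottom 8 bit(s), prepend 8 zero(s) on the left.
  111000001101101101  ->  keep [1110000011], discard [01101101], prepend 00000000
= 000000001110000011

Answer: 000000001110000011 (899)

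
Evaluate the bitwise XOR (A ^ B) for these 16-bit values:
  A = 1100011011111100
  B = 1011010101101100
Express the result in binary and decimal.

Apply ^ to each column (1 where bits differ):
  1100011011111100
^ 1011010101101100
------------------
  0111001110010000

Answer: 0111001110010000 (29584)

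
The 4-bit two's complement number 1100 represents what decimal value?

MSB is 1, so the value is negative. Find the magnitude:
1. Invert bits:  0011
2. Add 1:        0100  = 4
3. Apply sign:   -4

Answer: -4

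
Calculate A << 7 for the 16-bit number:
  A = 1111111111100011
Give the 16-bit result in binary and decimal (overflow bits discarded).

Shift left by 7: drop the top 7 bit(s), append 7 zero(s) on the right.
  1111111111100011  ->  discard [1111111], keep [111100011], append 0000000
= 1111000110000000

Answer: 1111000110000000 (61824)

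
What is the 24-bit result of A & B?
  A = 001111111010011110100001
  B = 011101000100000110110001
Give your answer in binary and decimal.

Apply & to each column (1 only where both bits are 1):
  001111111010011110100001
& 011101000100000110110001
--------------------------
  001101000000000110100001

Answer: 001101000000000110100001 (3408289)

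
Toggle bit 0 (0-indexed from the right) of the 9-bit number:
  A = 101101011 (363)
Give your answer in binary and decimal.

Mask = 1 << 0 = 000000001
Bit 0 of A is 1; XOR with the mask flips it to 0.
  101101011
^ 000000001
-----------
  101101010

Answer: 101101010 (362)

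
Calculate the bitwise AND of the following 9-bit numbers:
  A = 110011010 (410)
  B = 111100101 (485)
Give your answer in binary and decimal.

Apply & to each column (1 only where both bits are 1):
  110011010
& 111100101
-----------
  110000000

Answer: 110000000 (384)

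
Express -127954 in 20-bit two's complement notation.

1. Binary of +127954:  00011111001111010010
2. Invert bits:     11100000110000101101
3. Add 1:           11100000110000101110

Answer: 11100000110000101110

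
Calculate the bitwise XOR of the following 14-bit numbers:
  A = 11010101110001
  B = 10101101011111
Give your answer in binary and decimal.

Apply ^ to each column (1 where bits differ):
  11010101110001
^ 10101101011111
----------------
  01111000101110

Answer: 01111000101110 (7726)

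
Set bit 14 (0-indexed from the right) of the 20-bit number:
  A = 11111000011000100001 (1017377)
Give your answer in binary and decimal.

Mask = 1 << 14 = 00000100000000000000
Bit 14 of A is 0, so OR-ing with the mask flips it to 1.
  11111000011000100001
| 00000100000000000000
----------------------
  11111100011000100001

Answer: 11111100011000100001 (1033761)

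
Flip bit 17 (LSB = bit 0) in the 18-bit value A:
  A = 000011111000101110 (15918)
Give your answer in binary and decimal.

Mask = 1 << 17 = 100000000000000000
Bit 17 of A is 0; XOR with the mask flips it to 1.
  000011111000101110
^ 100000000000000000
--------------------
  100011111000101110

Answer: 100011111000101110 (146990)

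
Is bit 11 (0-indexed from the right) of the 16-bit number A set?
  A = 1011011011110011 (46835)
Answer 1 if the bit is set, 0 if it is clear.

Bit 11 is the 12th from the right.
  1011011011110011
      ^
That bit is 0.

Answer: 0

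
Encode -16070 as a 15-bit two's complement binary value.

1. Binary of +16070:  011111011000110
2. Invert bits:     100000100111001
3. Add 1:           100000100111010

Answer: 100000100111010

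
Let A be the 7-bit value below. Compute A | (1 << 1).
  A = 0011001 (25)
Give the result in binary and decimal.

Mask = 1 << 1 = 0000010
Bit 1 of A is 0, so OR-ing with the mask flips it to 1.
  0011001
| 0000010
---------
  0011011

Answer: 0011011 (27)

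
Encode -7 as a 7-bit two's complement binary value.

1. Binary of +7:  0000111
2. Invert bits:     1111000
3. Add 1:           1111001

Answer: 1111001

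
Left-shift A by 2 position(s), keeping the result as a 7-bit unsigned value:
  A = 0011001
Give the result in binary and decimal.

Shift left by 2: drop the top 2 bit(s), append 2 zero(s) on the right.
  0011001  ->  discard [00], keep [11001], append 00
= 1100100

Answer: 1100100 (100)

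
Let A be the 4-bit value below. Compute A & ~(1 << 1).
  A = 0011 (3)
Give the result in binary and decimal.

Mask = ~(1 << 1) = 1101
Bit 1 of A is 1, so AND-ing with the mask clears it to 0.
  0011
& 1101
------
  0001

Answer: 0001 (1)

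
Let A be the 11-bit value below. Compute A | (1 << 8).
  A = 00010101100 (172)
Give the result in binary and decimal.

Mask = 1 << 8 = 00100000000
Bit 8 of A is 0, so OR-ing with the mask flips it to 1.
  00010101100
| 00100000000
-------------
  00110101100

Answer: 00110101100 (428)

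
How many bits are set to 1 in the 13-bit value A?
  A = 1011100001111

1011100001111
1-bits at positions (from bit 0 = LSB): 0, 1, 2, 3, 8, 9, 10, 12
Count = 8

Answer: 8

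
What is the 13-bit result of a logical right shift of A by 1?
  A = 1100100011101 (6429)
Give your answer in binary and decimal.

Logical shift right by 1: drop the bottom 1 bit(s), prepend 1 zero(s) on the left.
  1100100011101  ->  keep [110010001110], discard [1], prepend 0
= 0110010001110

Answer: 0110010001110 (3214)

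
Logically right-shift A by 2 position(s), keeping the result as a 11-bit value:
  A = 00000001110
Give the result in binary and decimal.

Logical shift right by 2: drop the bottom 2 bit(s), prepend 2 zero(s) on the left.
  00000001110  ->  keep [000000011], discard [10], prepend 00
= 00000000011

Answer: 00000000011 (3)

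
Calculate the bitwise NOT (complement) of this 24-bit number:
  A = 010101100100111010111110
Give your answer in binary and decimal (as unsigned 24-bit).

Flip each bit (0->1, 1->0):
  010101100100111010111110
  101010011011000101000001

Answer: 101010011011000101000001 (11120961)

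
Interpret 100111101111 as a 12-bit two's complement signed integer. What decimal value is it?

MSB is 1, so the value is negative. Find the magnitude:
1. Invert bits:  011000010000
2. Add 1:        011000010001  = 1553
3. Apply sign:   -1553

Answer: -1553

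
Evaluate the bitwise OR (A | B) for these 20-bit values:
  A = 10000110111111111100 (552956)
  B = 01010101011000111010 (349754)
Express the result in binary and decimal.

Apply | to each column (1 where either bit is 1):
  10000110111111111100
| 01010101011000111010
----------------------
  11010111111111111110

Answer: 11010111111111111110 (884734)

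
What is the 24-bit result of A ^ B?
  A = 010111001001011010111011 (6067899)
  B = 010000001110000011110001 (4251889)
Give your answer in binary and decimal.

Apply ^ to each column (1 where bits differ):
  010111001001011010111011
^ 010000001110000011110001
--------------------------
  000111000111011001001010

Answer: 000111000111011001001010 (1865290)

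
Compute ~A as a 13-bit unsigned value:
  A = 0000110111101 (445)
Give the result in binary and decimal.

Flip each bit (0->1, 1->0):
  0000110111101
  1111001000010

Answer: 1111001000010 (7746)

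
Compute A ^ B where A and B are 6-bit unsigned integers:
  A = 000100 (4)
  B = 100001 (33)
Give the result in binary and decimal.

Apply ^ to each column (1 where bits differ):
  000100
^ 100001
--------
  100101

Answer: 100101 (37)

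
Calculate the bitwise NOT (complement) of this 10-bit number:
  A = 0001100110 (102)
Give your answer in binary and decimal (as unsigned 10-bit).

Flip each bit (0->1, 1->0):
  0001100110
  1110011001

Answer: 1110011001 (921)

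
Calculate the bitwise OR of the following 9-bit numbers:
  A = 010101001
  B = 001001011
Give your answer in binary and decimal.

Apply | to each column (1 where either bit is 1):
  010101001
| 001001011
-----------
  011101011

Answer: 011101011 (235)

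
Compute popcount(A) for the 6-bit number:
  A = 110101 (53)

110101
1-bits at positions (from bit 0 = LSB): 0, 2, 4, 5
Count = 4

Answer: 4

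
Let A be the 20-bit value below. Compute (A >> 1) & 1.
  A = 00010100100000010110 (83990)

Bit 1 is the 2nd from the right.
  00010100100000010110
                    ^
That bit is 1.

Answer: 1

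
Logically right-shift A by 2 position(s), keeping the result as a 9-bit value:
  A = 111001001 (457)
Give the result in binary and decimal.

Logical shift right by 2: drop the bottom 2 bit(s), prepend 2 zero(s) on the left.
  111001001  ->  keep [1110010], discard [01], prepend 00
= 001110010

Answer: 001110010 (114)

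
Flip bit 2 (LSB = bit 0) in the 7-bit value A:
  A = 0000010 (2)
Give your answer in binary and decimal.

Mask = 1 << 2 = 0000100
Bit 2 of A is 0; XOR with the mask flips it to 1.
  0000010
^ 0000100
---------
  0000110

Answer: 0000110 (6)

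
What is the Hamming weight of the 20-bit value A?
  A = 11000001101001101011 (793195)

11000001101001101011
1-bits at positions (from bit 0 = LSB): 0, 1, 3, 5, 6, 9, 11, 12, 18, 19
Count = 10

Answer: 10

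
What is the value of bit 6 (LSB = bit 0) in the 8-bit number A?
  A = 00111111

Bit 6 is the 7th from the right.
  00111111
   ^
That bit is 0.

Answer: 0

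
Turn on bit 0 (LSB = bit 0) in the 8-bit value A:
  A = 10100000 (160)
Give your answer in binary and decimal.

Mask = 1 << 0 = 00000001
Bit 0 of A is 0, so OR-ing with the mask flips it to 1.
  10100000
| 00000001
----------
  10100001

Answer: 10100001 (161)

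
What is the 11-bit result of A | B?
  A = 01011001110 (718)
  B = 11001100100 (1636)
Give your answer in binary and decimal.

Apply | to each column (1 where either bit is 1):
  01011001110
| 11001100100
-------------
  11011101110

Answer: 11011101110 (1774)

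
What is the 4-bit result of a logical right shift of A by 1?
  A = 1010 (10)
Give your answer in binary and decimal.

Logical shift right by 1: drop the bottom 1 bit(s), prepend 1 zero(s) on the left.
  1010  ->  keep [101], discard [0], prepend 0
= 0101

Answer: 0101 (5)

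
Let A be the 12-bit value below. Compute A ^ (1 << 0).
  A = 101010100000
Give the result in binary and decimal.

Mask = 1 << 0 = 000000000001
Bit 0 of A is 0; XOR with the mask flips it to 1.
  101010100000
^ 000000000001
--------------
  101010100001

Answer: 101010100001 (2721)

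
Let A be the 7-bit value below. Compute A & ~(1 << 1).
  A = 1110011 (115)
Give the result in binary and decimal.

Mask = ~(1 << 1) = 1111101
Bit 1 of A is 1, so AND-ing with the mask clears it to 0.
  1110011
& 1111101
---------
  1110001

Answer: 1110001 (113)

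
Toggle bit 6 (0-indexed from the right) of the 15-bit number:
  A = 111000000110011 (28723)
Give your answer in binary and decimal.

Mask = 1 << 6 = 000000001000000
Bit 6 of A is 0; XOR with the mask flips it to 1.
  111000000110011
^ 000000001000000
-----------------
  111000001110011

Answer: 111000001110011 (28787)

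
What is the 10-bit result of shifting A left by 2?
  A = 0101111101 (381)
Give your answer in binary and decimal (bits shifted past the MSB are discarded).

Shift left by 2: drop the top 2 bit(s), append 2 zero(s) on the right.
  0101111101  ->  discard [01], keep [01111101], append 00
= 0111110100

Answer: 0111110100 (500)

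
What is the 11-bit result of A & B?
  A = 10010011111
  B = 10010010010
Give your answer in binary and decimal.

Apply & to each column (1 only where both bits are 1):
  10010011111
& 10010010010
-------------
  10010010010

Answer: 10010010010 (1170)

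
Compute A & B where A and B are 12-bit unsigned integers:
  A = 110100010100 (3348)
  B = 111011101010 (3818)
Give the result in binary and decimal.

Apply & to each column (1 only where both bits are 1):
  110100010100
& 111011101010
--------------
  110000000000

Answer: 110000000000 (3072)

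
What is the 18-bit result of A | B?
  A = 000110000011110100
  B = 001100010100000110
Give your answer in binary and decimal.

Apply | to each column (1 where either bit is 1):
  000110000011110100
| 001100010100000110
--------------------
  001110010111110110

Answer: 001110010111110110 (58870)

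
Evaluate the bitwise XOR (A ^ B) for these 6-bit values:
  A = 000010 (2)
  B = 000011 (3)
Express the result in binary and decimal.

Apply ^ to each column (1 where bits differ):
  000010
^ 000011
--------
  000001

Answer: 000001 (1)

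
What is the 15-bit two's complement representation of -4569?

1. Binary of +4569:  001000111011001
2. Invert bits:     110111000100110
3. Add 1:           110111000100111

Answer: 110111000100111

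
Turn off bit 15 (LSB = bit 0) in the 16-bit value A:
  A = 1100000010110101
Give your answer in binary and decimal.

Mask = ~(1 << 15) = 0111111111111111
Bit 15 of A is 1, so AND-ing with the mask clears it to 0.
  1100000010110101
& 0111111111111111
------------------
  0100000010110101

Answer: 0100000010110101 (16565)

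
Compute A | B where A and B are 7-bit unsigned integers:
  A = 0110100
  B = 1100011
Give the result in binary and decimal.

Apply | to each column (1 where either bit is 1):
  0110100
| 1100011
---------
  1110111

Answer: 1110111 (119)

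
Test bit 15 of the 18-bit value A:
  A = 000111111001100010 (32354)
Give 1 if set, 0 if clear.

Bit 15 is the 16th from the right.
  000111111001100010
    ^
That bit is 0.

Answer: 0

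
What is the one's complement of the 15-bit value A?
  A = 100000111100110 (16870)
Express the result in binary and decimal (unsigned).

Flip each bit (0->1, 1->0):
  100000111100110
  011111000011001

Answer: 011111000011001 (15897)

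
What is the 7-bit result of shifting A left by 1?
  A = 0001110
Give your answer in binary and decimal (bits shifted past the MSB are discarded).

Shift left by 1: drop the top 1 bit(s), append 1 zero(s) on the right.
  0001110  ->  discard [0], keep [001110], append 0
= 0011100

Answer: 0011100 (28)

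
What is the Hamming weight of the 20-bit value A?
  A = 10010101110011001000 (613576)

10010101110011001000
1-bits at positions (from bit 0 = LSB): 3, 6, 7, 10, 11, 12, 14, 16, 19
Count = 9

Answer: 9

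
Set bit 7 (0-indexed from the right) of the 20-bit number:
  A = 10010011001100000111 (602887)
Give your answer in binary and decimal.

Mask = 1 << 7 = 00000000000010000000
Bit 7 of A is 0, so OR-ing with the mask flips it to 1.
  10010011001100000111
| 00000000000010000000
----------------------
  10010011001110000111

Answer: 10010011001110000111 (603015)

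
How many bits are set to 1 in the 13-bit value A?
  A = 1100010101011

1100010101011
1-bits at positions (from bit 0 = LSB): 0, 1, 3, 5, 7, 11, 12
Count = 7

Answer: 7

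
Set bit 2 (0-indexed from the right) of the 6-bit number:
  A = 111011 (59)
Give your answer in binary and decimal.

Mask = 1 << 2 = 000100
Bit 2 of A is 0, so OR-ing with the mask flips it to 1.
  111011
| 000100
--------
  111111

Answer: 111111 (63)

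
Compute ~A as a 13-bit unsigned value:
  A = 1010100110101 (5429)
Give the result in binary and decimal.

Flip each bit (0->1, 1->0):
  1010100110101
  0101011001010

Answer: 0101011001010 (2762)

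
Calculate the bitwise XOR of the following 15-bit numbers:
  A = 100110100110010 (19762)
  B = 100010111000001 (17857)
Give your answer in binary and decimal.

Apply ^ to each column (1 where bits differ):
  100110100110010
^ 100010111000001
-----------------
  000100011110011

Answer: 000100011110011 (2291)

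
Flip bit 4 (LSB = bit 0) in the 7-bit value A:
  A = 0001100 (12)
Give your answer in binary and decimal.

Mask = 1 << 4 = 0010000
Bit 4 of A is 0; XOR with the mask flips it to 1.
  0001100
^ 0010000
---------
  0011100

Answer: 0011100 (28)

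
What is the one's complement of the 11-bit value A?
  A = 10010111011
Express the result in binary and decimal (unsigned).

Flip each bit (0->1, 1->0):
  10010111011
  01101000100

Answer: 01101000100 (836)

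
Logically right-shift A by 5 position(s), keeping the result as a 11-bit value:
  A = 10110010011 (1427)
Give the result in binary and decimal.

Logical shift right by 5: drop the bottom 5 bit(s), prepend 5 zero(s) on the left.
  10110010011  ->  keep [101100], discard [10011], prepend 00000
= 00000101100

Answer: 00000101100 (44)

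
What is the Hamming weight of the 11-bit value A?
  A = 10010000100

10010000100
1-bits at positions (from bit 0 = LSB): 2, 7, 10
Count = 3

Answer: 3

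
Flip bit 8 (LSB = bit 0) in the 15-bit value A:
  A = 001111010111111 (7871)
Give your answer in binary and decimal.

Mask = 1 << 8 = 000000100000000
Bit 8 of A is 0; XOR with the mask flips it to 1.
  001111010111111
^ 000000100000000
-----------------
  001111110111111

Answer: 001111110111111 (8127)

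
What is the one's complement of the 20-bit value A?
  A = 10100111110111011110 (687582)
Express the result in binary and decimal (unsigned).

Flip each bit (0->1, 1->0):
  10100111110111011110
  01011000001000100001

Answer: 01011000001000100001 (360993)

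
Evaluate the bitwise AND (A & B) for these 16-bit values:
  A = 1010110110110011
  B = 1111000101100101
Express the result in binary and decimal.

Apply & to each column (1 only where both bits are 1):
  1010110110110011
& 1111000101100101
------------------
  1010000100100001

Answer: 1010000100100001 (41249)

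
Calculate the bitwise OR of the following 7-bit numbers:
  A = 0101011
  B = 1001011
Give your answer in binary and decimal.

Apply | to each column (1 where either bit is 1):
  0101011
| 1001011
---------
  1101011

Answer: 1101011 (107)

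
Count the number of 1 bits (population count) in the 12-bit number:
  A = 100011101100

100011101100
1-bits at positions (from bit 0 = LSB): 2, 3, 5, 6, 7, 11
Count = 6

Answer: 6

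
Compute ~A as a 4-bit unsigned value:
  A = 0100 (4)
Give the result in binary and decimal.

Flip each bit (0->1, 1->0):
  0100
  1011

Answer: 1011 (11)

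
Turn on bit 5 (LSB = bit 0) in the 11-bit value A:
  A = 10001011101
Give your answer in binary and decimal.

Mask = 1 << 5 = 00000100000
Bit 5 of A is 0, so OR-ing with the mask flips it to 1.
  10001011101
| 00000100000
-------------
  10001111101

Answer: 10001111101 (1149)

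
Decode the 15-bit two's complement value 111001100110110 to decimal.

MSB is 1, so the value is negative. Find the magnitude:
1. Invert bits:  000110011001001
2. Add 1:        000110011001010  = 3274
3. Apply sign:   -3274

Answer: -3274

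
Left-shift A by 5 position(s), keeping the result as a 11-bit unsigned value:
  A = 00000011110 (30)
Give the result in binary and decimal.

Shift left by 5: drop the top 5 bit(s), append 5 zero(s) on the right.
  00000011110  ->  discard [00000], keep [011110], append 00000
= 01111000000

Answer: 01111000000 (960)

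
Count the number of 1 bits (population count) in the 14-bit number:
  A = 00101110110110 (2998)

00101110110110
1-bits at positions (from bit 0 = LSB): 1, 2, 4, 5, 7, 8, 9, 11
Count = 8

Answer: 8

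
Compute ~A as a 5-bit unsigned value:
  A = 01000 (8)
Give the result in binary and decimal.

Flip each bit (0->1, 1->0):
  01000
  10111

Answer: 10111 (23)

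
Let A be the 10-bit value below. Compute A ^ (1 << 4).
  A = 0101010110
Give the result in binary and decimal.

Mask = 1 << 4 = 0000010000
Bit 4 of A is 1; XOR with the mask flips it to 0.
  0101010110
^ 0000010000
------------
  0101000110

Answer: 0101000110 (326)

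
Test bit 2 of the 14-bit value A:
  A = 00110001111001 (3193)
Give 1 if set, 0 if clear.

Bit 2 is the 3rd from the right.
  00110001111001
             ^
That bit is 0.

Answer: 0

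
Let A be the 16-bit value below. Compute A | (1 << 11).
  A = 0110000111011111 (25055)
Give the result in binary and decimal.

Mask = 1 << 11 = 0000100000000000
Bit 11 of A is 0, so OR-ing with the mask flips it to 1.
  0110000111011111
| 0000100000000000
------------------
  0110100111011111

Answer: 0110100111011111 (27103)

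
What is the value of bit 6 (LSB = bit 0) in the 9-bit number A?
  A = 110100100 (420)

Bit 6 is the 7th from the right.
  110100100
    ^
That bit is 0.

Answer: 0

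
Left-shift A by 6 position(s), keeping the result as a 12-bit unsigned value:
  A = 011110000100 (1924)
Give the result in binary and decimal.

Shift left by 6: drop the top 6 bit(s), append 6 zero(s) on the right.
  011110000100  ->  discard [011110], keep [000100], append 000000
= 000100000000

Answer: 000100000000 (256)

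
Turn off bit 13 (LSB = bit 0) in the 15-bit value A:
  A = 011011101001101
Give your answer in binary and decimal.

Mask = ~(1 << 13) = 101111111111111
Bit 13 of A is 1, so AND-ing with the mask clears it to 0.
  011011101001101
& 101111111111111
-----------------
  001011101001101

Answer: 001011101001101 (5965)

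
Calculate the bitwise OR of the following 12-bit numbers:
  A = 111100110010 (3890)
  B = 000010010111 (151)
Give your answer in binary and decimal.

Apply | to each column (1 where either bit is 1):
  111100110010
| 000010010111
--------------
  111110110111

Answer: 111110110111 (4023)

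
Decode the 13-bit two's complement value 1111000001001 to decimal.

MSB is 1, so the value is negative. Find the magnitude:
1. Invert bits:  0000111110110
2. Add 1:        0000111110111  = 503
3. Apply sign:   -503

Answer: -503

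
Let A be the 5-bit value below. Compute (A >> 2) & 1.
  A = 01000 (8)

Bit 2 is the 3rd from the right.
  01000
    ^
That bit is 0.

Answer: 0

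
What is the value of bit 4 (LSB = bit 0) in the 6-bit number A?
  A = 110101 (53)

Bit 4 is the 5th from the right.
  110101
   ^
That bit is 1.

Answer: 1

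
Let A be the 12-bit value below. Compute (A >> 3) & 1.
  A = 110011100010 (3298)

Bit 3 is the 4th from the right.
  110011100010
          ^
That bit is 0.

Answer: 0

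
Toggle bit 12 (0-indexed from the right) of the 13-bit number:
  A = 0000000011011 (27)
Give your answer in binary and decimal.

Mask = 1 << 12 = 1000000000000
Bit 12 of A is 0; XOR with the mask flips it to 1.
  0000000011011
^ 1000000000000
---------------
  1000000011011

Answer: 1000000011011 (4123)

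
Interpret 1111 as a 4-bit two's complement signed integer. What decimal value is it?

MSB is 1, so the value is negative. Find the magnitude:
1. Invert bits:  0000
2. Add 1:        0001  = 1
3. Apply sign:   -1

Answer: -1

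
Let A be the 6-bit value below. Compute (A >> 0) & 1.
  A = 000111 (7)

Bit 0 is the 1st from the right.
  000111
       ^
That bit is 1.

Answer: 1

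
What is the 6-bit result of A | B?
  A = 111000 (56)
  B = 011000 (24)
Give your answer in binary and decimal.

Apply | to each column (1 where either bit is 1):
  111000
| 011000
--------
  111000

Answer: 111000 (56)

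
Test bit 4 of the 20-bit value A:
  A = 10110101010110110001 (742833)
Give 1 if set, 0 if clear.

Bit 4 is the 5th from the right.
  10110101010110110001
                 ^
That bit is 1.

Answer: 1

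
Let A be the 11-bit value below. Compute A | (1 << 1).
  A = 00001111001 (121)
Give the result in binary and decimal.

Mask = 1 << 1 = 00000000010
Bit 1 of A is 0, so OR-ing with the mask flips it to 1.
  00001111001
| 00000000010
-------------
  00001111011

Answer: 00001111011 (123)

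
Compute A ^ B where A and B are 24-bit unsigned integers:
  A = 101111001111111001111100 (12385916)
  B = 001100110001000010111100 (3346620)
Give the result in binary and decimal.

Apply ^ to each column (1 where bits differ):
  101111001111111001111100
^ 001100110001000010111100
--------------------------
  100011111110111011000000

Answer: 100011111110111011000000 (9432768)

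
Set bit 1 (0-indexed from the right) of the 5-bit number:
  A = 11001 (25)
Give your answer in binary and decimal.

Mask = 1 << 1 = 00010
Bit 1 of A is 0, so OR-ing with the mask flips it to 1.
  11001
| 00010
-------
  11011

Answer: 11011 (27)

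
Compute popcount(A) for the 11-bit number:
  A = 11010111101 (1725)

11010111101
1-bits at positions (from bit 0 = LSB): 0, 2, 3, 4, 5, 7, 9, 10
Count = 8

Answer: 8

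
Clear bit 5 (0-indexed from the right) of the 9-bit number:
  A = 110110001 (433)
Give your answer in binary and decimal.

Mask = ~(1 << 5) = 111011111
Bit 5 of A is 1, so AND-ing with the mask clears it to 0.
  110110001
& 111011111
-----------
  110010001

Answer: 110010001 (401)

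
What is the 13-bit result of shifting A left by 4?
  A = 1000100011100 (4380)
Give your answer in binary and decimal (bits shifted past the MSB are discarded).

Shift left by 4: drop the top 4 bit(s), append 4 zero(s) on the right.
  1000100011100  ->  discard [1000], keep [100011100], append 0000
= 1000111000000

Answer: 1000111000000 (4544)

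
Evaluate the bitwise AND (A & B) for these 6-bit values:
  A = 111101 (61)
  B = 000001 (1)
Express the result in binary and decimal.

Apply & to each column (1 only where both bits are 1):
  111101
& 000001
--------
  000001

Answer: 000001 (1)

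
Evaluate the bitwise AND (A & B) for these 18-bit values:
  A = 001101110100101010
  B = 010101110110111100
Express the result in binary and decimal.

Apply & to each column (1 only where both bits are 1):
  001101110100101010
& 010101110110111100
--------------------
  000101110100101000

Answer: 000101110100101000 (23848)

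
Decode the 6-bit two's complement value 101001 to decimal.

MSB is 1, so the value is negative. Find the magnitude:
1. Invert bits:  010110
2. Add 1:        010111  = 23
3. Apply sign:   -23

Answer: -23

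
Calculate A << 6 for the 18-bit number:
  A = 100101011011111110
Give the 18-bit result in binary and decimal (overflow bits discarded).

Shift left by 6: drop the top 6 bit(s), append 6 zero(s) on the right.
  100101011011111110  ->  discard [100101], keep [011011111110], append 000000
= 011011111110000000

Answer: 011011111110000000 (114560)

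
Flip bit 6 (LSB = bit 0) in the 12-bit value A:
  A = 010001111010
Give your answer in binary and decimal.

Mask = 1 << 6 = 000001000000
Bit 6 of A is 1; XOR with the mask flips it to 0.
  010001111010
^ 000001000000
--------------
  010000111010

Answer: 010000111010 (1082)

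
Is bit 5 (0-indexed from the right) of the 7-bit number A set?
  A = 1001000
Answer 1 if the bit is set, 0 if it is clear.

Bit 5 is the 6th from the right.
  1001000
   ^
That bit is 0.

Answer: 0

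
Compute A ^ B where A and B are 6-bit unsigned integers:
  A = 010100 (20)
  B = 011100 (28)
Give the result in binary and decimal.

Apply ^ to each column (1 where bits differ):
  010100
^ 011100
--------
  001000

Answer: 001000 (8)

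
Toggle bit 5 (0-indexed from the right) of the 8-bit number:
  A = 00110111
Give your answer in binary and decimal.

Mask = 1 << 5 = 00100000
Bit 5 of A is 1; XOR with the mask flips it to 0.
  00110111
^ 00100000
----------
  00010111

Answer: 00010111 (23)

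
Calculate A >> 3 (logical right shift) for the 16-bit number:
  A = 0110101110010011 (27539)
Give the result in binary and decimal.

Logical shift right by 3: drop the bottom 3 bit(s), prepend 3 zero(s) on the left.
  0110101110010011  ->  keep [0110101110010], discard [011], prepend 000
= 0000110101110010

Answer: 0000110101110010 (3442)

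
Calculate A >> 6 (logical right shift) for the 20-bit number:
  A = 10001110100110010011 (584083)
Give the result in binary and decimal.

Logical shift right by 6: drop the bottom 6 bit(s), prepend 6 zero(s) on the left.
  10001110100110010011  ->  keep [10001110100110], discard [010011], prepend 000000
= 00000010001110100110

Answer: 00000010001110100110 (9126)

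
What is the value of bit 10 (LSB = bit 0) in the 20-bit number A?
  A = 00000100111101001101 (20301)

Bit 10 is the 11th from the right.
  00000100111101001101
           ^
That bit is 1.

Answer: 1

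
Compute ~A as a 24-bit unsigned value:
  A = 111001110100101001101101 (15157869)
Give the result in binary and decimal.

Flip each bit (0->1, 1->0):
  111001110100101001101101
  000110001011010110010010

Answer: 000110001011010110010010 (1619346)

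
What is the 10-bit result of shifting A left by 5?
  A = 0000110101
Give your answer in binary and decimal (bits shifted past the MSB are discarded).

Shift left by 5: drop the top 5 bit(s), append 5 zero(s) on the right.
  0000110101  ->  discard [00001], keep [10101], append 00000
= 1010100000

Answer: 1010100000 (672)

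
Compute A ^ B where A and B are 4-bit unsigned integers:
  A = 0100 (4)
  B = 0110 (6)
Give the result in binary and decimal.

Apply ^ to each column (1 where bits differ):
  0100
^ 0110
------
  0010

Answer: 0010 (2)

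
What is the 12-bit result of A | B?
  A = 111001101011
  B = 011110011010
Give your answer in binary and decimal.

Apply | to each column (1 where either bit is 1):
  111001101011
| 011110011010
--------------
  111111111011

Answer: 111111111011 (4091)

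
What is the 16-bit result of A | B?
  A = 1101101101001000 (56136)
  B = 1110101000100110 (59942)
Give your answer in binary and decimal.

Apply | to each column (1 where either bit is 1):
  1101101101001000
| 1110101000100110
------------------
  1111101101101110

Answer: 1111101101101110 (64366)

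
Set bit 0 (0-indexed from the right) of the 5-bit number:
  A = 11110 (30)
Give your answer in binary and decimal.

Mask = 1 << 0 = 00001
Bit 0 of A is 0, so OR-ing with the mask flips it to 1.
  11110
| 00001
-------
  11111

Answer: 11111 (31)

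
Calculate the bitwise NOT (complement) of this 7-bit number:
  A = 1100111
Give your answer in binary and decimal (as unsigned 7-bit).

Flip each bit (0->1, 1->0):
  1100111
  0011000

Answer: 0011000 (24)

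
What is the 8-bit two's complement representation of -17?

1. Binary of +17:  00010001
2. Invert bits:     11101110
3. Add 1:           11101111

Answer: 11101111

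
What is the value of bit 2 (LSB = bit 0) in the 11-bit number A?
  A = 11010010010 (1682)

Bit 2 is the 3rd from the right.
  11010010010
          ^
That bit is 0.

Answer: 0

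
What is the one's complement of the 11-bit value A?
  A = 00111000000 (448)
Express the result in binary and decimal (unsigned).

Flip each bit (0->1, 1->0):
  00111000000
  11000111111

Answer: 11000111111 (1599)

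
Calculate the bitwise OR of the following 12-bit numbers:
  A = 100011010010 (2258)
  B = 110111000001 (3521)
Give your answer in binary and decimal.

Apply | to each column (1 where either bit is 1):
  100011010010
| 110111000001
--------------
  110111010011

Answer: 110111010011 (3539)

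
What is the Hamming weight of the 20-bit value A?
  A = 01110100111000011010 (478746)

01110100111000011010
1-bits at positions (from bit 0 = LSB): 1, 3, 4, 9, 10, 11, 14, 16, 17, 18
Count = 10

Answer: 10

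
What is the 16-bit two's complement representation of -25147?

1. Binary of +25147:  0110001000111011
2. Invert bits:     1001110111000100
3. Add 1:           1001110111000101

Answer: 1001110111000101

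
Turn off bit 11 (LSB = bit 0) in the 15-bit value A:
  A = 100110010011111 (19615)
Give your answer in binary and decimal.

Mask = ~(1 << 11) = 111011111111111
Bit 11 of A is 1, so AND-ing with the mask clears it to 0.
  100110010011111
& 111011111111111
-----------------
  100010010011111

Answer: 100010010011111 (17567)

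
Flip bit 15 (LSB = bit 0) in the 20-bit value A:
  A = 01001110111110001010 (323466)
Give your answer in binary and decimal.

Mask = 1 << 15 = 00001000000000000000
Bit 15 of A is 1; XOR with the mask flips it to 0.
  01001110111110001010
^ 00001000000000000000
----------------------
  01000110111110001010

Answer: 01000110111110001010 (290698)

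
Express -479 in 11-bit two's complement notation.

1. Binary of +479:  00111011111
2. Invert bits:     11000100000
3. Add 1:           11000100001

Answer: 11000100001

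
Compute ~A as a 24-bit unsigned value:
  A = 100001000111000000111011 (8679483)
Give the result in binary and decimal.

Flip each bit (0->1, 1->0):
  100001000111000000111011
  011110111000111111000100

Answer: 011110111000111111000100 (8097732)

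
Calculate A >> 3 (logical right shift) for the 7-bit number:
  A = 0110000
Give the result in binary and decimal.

Logical shift right by 3: drop the bottom 3 bit(s), prepend 3 zero(s) on the left.
  0110000  ->  keep [0110], discard [000], prepend 000
= 0000110

Answer: 0000110 (6)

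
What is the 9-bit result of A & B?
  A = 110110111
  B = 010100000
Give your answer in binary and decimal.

Apply & to each column (1 only where both bits are 1):
  110110111
& 010100000
-----------
  010100000

Answer: 010100000 (160)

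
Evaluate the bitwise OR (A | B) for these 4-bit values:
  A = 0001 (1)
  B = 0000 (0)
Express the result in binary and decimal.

Apply | to each column (1 where either bit is 1):
  0001
| 0000
------
  0001

Answer: 0001 (1)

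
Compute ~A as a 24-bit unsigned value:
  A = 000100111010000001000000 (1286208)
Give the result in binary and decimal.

Flip each bit (0->1, 1->0):
  000100111010000001000000
  111011000101111110111111

Answer: 111011000101111110111111 (15491007)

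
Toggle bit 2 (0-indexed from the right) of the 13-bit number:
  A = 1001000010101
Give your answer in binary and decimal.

Mask = 1 << 2 = 0000000000100
Bit 2 of A is 1; XOR with the mask flips it to 0.
  1001000010101
^ 0000000000100
---------------
  1001000010001

Answer: 1001000010001 (4625)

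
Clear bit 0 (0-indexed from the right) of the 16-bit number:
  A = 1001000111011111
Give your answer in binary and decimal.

Mask = ~(1 << 0) = 1111111111111110
Bit 0 of A is 1, so AND-ing with the mask clears it to 0.
  1001000111011111
& 1111111111111110
------------------
  1001000111011110

Answer: 1001000111011110 (37342)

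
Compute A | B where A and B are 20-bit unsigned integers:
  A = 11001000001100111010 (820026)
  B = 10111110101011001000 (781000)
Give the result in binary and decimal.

Apply | to each column (1 where either bit is 1):
  11001000001100111010
| 10111110101011001000
----------------------
  11111110101111111010

Answer: 11111110101111111010 (1043450)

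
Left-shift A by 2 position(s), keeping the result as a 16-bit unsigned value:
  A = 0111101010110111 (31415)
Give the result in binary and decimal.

Shift left by 2: drop the top 2 bit(s), append 2 zero(s) on the right.
  0111101010110111  ->  discard [01], keep [11101010110111], append 00
= 1110101011011100

Answer: 1110101011011100 (60124)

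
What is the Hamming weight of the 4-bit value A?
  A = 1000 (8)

1000
1-bits at positions (from bit 0 = LSB): 3
Count = 1

Answer: 1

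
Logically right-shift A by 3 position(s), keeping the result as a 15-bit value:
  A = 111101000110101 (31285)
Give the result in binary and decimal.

Logical shift right by 3: drop the bottom 3 bit(s), prepend 3 zero(s) on the left.
  111101000110101  ->  keep [111101000110], discard [101], prepend 000
= 000111101000110

Answer: 000111101000110 (3910)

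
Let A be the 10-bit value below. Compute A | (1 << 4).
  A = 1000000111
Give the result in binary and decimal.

Mask = 1 << 4 = 0000010000
Bit 4 of A is 0, so OR-ing with the mask flips it to 1.
  1000000111
| 0000010000
------------
  1000010111

Answer: 1000010111 (535)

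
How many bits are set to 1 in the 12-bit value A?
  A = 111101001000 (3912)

111101001000
1-bits at positions (from bit 0 = LSB): 3, 6, 8, 9, 10, 11
Count = 6

Answer: 6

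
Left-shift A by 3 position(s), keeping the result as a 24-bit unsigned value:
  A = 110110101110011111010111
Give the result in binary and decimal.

Shift left by 3: drop the top 3 bit(s), append 3 zero(s) on the right.
  110110101110011111010111  ->  discard [110], keep [110101110011111010111], append 000
= 110101110011111010111000

Answer: 110101110011111010111000 (14106296)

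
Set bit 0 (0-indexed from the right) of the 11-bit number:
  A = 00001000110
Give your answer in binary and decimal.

Mask = 1 << 0 = 00000000001
Bit 0 of A is 0, so OR-ing with the mask flips it to 1.
  00001000110
| 00000000001
-------------
  00001000111

Answer: 00001000111 (71)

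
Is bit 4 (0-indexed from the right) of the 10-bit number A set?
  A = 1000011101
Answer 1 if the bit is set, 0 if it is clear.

Bit 4 is the 5th from the right.
  1000011101
       ^
That bit is 1.

Answer: 1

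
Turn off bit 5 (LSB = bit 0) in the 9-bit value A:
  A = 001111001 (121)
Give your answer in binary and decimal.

Mask = ~(1 << 5) = 111011111
Bit 5 of A is 1, so AND-ing with the mask clears it to 0.
  001111001
& 111011111
-----------
  001011001

Answer: 001011001 (89)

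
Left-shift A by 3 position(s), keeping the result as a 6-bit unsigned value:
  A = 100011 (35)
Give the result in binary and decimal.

Shift left by 3: drop the top 3 bit(s), append 3 zero(s) on the right.
  100011  ->  discard [100], keep [011], append 000
= 011000

Answer: 011000 (24)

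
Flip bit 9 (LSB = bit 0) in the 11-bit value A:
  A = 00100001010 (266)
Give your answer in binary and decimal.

Mask = 1 << 9 = 01000000000
Bit 9 of A is 0; XOR with the mask flips it to 1.
  00100001010
^ 01000000000
-------------
  01100001010

Answer: 01100001010 (778)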